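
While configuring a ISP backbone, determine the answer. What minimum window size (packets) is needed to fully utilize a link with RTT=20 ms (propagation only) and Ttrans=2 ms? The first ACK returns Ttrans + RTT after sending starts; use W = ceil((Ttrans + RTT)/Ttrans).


Given: Ttrans = 2 ms, RTT = 20 ms (= 2 * Tprop, Tprop = 10 ms)
Time until first ACK returns = Ttrans + RTT = 2 + 20 = 22 ms
Need W * Ttrans >= Ttrans + RTT  ->  W >= (Ttrans + RTT) / Ttrans
(Ttrans + RTT) / Ttrans = 22 / 2 = 11
W_min = ceil(11) = 11

11


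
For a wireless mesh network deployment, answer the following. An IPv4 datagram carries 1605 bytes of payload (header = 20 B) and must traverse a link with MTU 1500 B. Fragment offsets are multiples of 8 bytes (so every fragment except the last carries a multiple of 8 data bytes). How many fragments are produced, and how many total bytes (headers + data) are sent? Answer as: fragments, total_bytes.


Max data per non-final fragment = floor((MTU - header)/8)*8 = floor((1500 - 20)/8)*8 = floor(1480/8)*8 = 1480 B
Final fragment needs no 8-byte alignment: it can carry up to MTU - header = 1480 B
Non-final fragments needed = ceil((payload - 1480) / 1480) = ceil(125/1480) = ceil(0.0845) = 1
Number of fragments = 1 + 1 = 2
Fragment sizes (data): 1 * 1480 B + 125 B (last, 125 <= 1480 OK)
Total bytes sent = payload + n_frags * header = 1605 + 2*20 = 1605 + 40 = 1645 B

2, 1645


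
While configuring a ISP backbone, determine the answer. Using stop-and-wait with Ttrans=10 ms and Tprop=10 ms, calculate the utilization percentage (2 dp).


Given: Ttrans = 10 ms, Tprop = 10 ms
RTT = 2 * Tprop = 2 * 10 = 20 ms
U = Ttrans / (Ttrans + RTT)
U = 10 / (10 + 20)
U = 10 / 30 = 0.333333
U% = 33.33%

33.33


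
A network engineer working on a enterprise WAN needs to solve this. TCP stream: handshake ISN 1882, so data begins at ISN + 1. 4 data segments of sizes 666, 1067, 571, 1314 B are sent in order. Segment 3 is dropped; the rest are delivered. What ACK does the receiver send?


SYN uses sequence number 1882; first data byte = ISN + 1 = 1883.
Segment 1: SEQ = 1883, len = 666 B, covers [1883, 2548]
Segment 2: SEQ = 2549, len = 1067 B, covers [2549, 3615]
Segment 3: SEQ = 3616, len = 571 B, covers [3616, 4186] [LOST]
Segment 4: SEQ = 4187, len = 1314 B, covers [4187, 5500]
In-order data received: bytes [1883, 3615] (segments 1..2).
Segment 3 missing -> gap begins at byte 3616; later segments buffered out of order.
Cumulative ACK = next expected in-order byte = 1883 + 666 + 1067 = 3616

3616


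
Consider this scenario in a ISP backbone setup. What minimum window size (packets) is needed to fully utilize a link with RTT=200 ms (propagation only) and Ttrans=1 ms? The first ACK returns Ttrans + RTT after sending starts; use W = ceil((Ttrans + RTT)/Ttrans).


Given: Ttrans = 1 ms, RTT = 200 ms (= 2 * Tprop, Tprop = 100 ms)
Time until first ACK returns = Ttrans + RTT = 1 + 200 = 201 ms
Need W * Ttrans >= Ttrans + RTT  ->  W >= (Ttrans + RTT) / Ttrans
(Ttrans + RTT) / Ttrans = 201 / 1 = 201
W_min = ceil(201) = 201

201


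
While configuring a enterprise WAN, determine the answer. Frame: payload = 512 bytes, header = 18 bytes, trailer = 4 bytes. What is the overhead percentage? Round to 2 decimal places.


Given: payload = 512 B, header = 18 B, trailer = 4 B
Overhead bytes = header + trailer = 18 + 4 = 22
Total frame = payload + overhead = 512 + 22 = 534
Overhead % = 22 / 534 * 100 = 4.1199% -> 4.12% (2 dp)

4.12


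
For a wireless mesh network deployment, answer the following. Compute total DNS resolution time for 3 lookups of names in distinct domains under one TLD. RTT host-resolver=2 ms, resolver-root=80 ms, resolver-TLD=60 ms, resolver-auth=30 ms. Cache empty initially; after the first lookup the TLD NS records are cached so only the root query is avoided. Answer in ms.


Lookup 1 (cold cache): local + root + TLD + auth = 2 + 80 + 60 + 30 = 172 ms
Lookups 2..3 (TLD NS cached -> skip root; new domain -> still ask TLD and auth): local + TLD + auth = 2 + 60 + 30 = 92 ms each
Remaining 2 lookups: 2 * 92 = 184 ms
Total = 172 + 184 = 356 ms

356


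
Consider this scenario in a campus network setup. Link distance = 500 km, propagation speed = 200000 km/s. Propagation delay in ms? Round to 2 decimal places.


Given: distance = 500 km, speed = 200000 km/s
Delay = distance / speed = 500 / 200000 seconds
Delay in ms = 500 * 1000 / 200000
Delay = 2.5000 ms
Rounded to 2 dp = 2.50 ms

2.50


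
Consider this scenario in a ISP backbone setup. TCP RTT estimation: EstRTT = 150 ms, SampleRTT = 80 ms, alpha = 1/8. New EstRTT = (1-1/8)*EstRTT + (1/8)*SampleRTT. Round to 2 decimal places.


Given: EstRTT = 150 ms, SampleRTT = 80 ms, alpha = 1/8
New EstRTT = (1 - alpha) * EstRTT + alpha * SampleRTT
(7/8) * 150 = 131.25
(1/8) * 80 = 10
New EstRTT = 131.25 + 10 = 141.25 ms -> 141.25 ms (2 dp)

141.25


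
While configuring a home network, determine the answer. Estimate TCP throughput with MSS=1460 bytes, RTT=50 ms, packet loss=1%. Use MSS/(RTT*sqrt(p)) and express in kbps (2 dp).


Given: MSS = 1460 bytes, RTT = 50 ms, loss = 1%
RTT in seconds = 50 / 1000 = 0.05
Loss rate = 1% = 0.01
sqrt(loss) = sqrt(0.01) = 0.1
Throughput (bytes/s) = 1460 / (0.05 * 0.1) = 292000.0000
Throughput (kbps) = 292000.0000 * 8 / 1000 = 2336.000000 -> 2336.00 kbps (2 dp)

2336.00


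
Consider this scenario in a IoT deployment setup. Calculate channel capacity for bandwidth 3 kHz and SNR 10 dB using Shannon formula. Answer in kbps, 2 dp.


Given: B = 3 kHz, SNR = 10 dB
SNR linear = 10^(10/10) = 10
1 + SNR = 11
log2(11) = 3.4594316186
C = 3 * 1000 * 3.4594316186 = 10378.2949 bps
C = 10.378295 kbps -> 10.38 kbps (2 dp)

10.38


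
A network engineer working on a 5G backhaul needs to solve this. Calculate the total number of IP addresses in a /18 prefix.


Given: CIDR prefix /18
Host bits = 32 - 18 = 14
Total addresses = 2^14 = 16384

16384


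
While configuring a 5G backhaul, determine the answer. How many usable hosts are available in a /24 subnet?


Given: subnet mask /24
Host bits = 32 - 24 = 8
Total addresses = 2^8 = 256
Usable hosts = 256 - 2 (network + broadcast) = 254

254


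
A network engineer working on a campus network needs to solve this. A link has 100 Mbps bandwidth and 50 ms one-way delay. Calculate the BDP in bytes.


Given: bandwidth = 100 Mbps, delay = 50 ms
BDP in bits = 100 * 10^6 * 50 / 1000
BDP in bits = 5000000
BDP in bytes = 5000000 / 8 = 625000

625000


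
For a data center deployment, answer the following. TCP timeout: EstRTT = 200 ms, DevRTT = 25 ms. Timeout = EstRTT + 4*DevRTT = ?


Given: EstRTT = 200 ms, DevRTT = 25 ms
Timeout = EstRTT + 4 * DevRTT
4 * DevRTT = 4 * 25 = 100
Timeout = 200 + 100 = 300 ms

300


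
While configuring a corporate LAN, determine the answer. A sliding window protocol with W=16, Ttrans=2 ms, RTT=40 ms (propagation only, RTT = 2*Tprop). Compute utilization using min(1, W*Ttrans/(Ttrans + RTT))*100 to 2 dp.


Given: W = 16, Ttrans = 2 ms, RTT = 40 ms (= 2 * Tprop, Tprop = 20 ms)
Cycle time = Ttrans + RTT = 2 + 40 = 42 ms (first packet sent until its ACK returns)
W * Ttrans = 16 * 2 = 32 ms of sending per cycle
W * Ttrans / (Ttrans + RTT) = 32 / 42 = 0.761905
U = min(1, 0.761905) = 0.761905
U% = 76.19%

76.19


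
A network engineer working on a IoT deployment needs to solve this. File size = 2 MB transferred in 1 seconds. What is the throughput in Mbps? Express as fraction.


Given: file = 2 MB, time = 1 s
File in Mb = 2 * 8 = 16 Mb
Throughput = 16 / 1 Mbps
Throughput = 16 Mbps

16


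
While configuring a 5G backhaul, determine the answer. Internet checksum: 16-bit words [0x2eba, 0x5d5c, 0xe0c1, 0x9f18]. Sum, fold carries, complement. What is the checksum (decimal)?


Given words: [0x2eba, 0x5d5c, 0xe0c1, 0x9f18]
Step 1: Sum all words
Raw sum = 11962 + 23900 + 57537 + 40728 = 134127
Step 2: Fold carry: (3055 + 2) = 3057
One's complement = ~3057 & 0xFFFF = 62478

62478


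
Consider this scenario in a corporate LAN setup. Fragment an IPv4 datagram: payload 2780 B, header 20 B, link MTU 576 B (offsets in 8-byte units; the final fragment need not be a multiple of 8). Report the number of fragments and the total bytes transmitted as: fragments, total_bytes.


Max data per non-final fragment = floor((MTU - header)/8)*8 = floor((576 - 20)/8)*8 = floor(556/8)*8 = 552 B
Final fragment needs no 8-byte alignment: it can carry up to MTU - header = 556 B
Non-final fragments needed = ceil((payload - 556) / 552) = ceil(2224/552) = ceil(4.0290) = 5
Number of fragments = 5 + 1 = 6
Fragment sizes (data): 5 * 552 B + 20 B (last, 20 <= 556 OK)
Total bytes sent = payload + n_frags * header = 2780 + 6*20 = 2780 + 120 = 2900 B

6, 2900


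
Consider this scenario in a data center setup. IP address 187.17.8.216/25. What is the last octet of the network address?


Given: IP = 187.17.8.216, prefix = /25
Subnet mask = 255.255.255.128
Last octet of IP: 216
Last octet of mask: 128
Network last octet = 216 AND 128 = 128

128


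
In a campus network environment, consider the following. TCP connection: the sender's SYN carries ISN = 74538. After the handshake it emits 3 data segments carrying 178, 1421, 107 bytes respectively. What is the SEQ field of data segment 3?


The SYN occupies sequence number ISN = 74538, so the first data byte is ISN + 1 = 74539.
SEQ of data segment i = (ISN + 1) + sum of payload sizes of segments 1..i-1.
Segment 1: SEQ = 74539, payload = 178 bytes
Segment 2: SEQ = 74717, payload = 1421 bytes
Segment 3: SEQ = 76138, payload = 107 bytes
SEQ of segment 3 = 74539 + 178 + 1421 = 76138

76138


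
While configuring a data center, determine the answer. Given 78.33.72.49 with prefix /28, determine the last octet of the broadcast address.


Given: IP = 78.33.72.49, prefix = /28
Host bits = 32 - 28 = 4
Network last octet = 49 AND mask = 48
Host part size = 2^4 - 1 = 15
Broadcast last octet = 48 OR 15 = 63

63


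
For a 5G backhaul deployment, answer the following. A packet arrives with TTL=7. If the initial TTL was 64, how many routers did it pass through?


Given: initial TTL = 64, received TTL = 7
Hops = initial TTL - received TTL
Hops = 64 - 7 = 57

57


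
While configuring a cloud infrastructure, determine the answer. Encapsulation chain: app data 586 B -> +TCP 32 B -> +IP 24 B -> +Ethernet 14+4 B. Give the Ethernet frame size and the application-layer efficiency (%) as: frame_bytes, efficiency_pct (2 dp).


TCP segment = 586 + 32 = 618 B
IP packet = 618 + 24 = 642 B
Ethernet frame = 642 + 14 + 4 = 660 B
Efficiency = app / frame = 586 / 660 = 0.887879 = 88.7879% -> 88.79% (2 dp)

660, 88.79


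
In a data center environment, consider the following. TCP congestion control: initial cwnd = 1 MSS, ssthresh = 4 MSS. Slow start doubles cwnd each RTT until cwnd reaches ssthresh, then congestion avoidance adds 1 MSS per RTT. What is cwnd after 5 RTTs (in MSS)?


RTT 0: cwnd = 1 MSS (initial)
RTT 1: cwnd = 2 MSS (slow start, doubled)
RTT 2: cwnd = 4 MSS (slow start, doubled)
RTT 3: cwnd = 5 MSS (congestion avoidance, +1)
RTT 4: cwnd = 6 MSS (congestion avoidance, +1)
RTT 5: cwnd = 7 MSS (congestion avoidance, +1)

7


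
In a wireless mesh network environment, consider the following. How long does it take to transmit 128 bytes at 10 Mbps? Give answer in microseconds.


Given: packet = 128 bytes, bandwidth = 10 Mbps
Packet in bits = 128 * 8 = 1024 bits
Bandwidth = 10 * 10^6 = 10000000 bps
Time = 1024 / 10000000 seconds
Time in us = 1024 * 10^6 / 10000000 = 102.4

102.4


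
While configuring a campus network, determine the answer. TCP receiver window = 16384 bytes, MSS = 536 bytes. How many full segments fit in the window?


Given: RWND = 16384 bytes, MSS = 536 bytes
Full segments = floor(RWND / MSS)
Full segments = floor(16384 / 536)
Full segments = floor(30.5672) = 30

30


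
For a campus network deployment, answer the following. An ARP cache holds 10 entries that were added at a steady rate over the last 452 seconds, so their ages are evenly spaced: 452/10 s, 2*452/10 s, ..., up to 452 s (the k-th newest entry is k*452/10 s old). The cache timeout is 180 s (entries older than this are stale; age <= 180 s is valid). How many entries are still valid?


Ages are k * 452/10 s for k = 1..10 (spacing = 45.2000 s).
Entry k is valid iff k * 452/10 <= 180 iff k <= 10 * 180 / 452 = 3.9823
n_valid = floor(3.9823) = 3
(n_stale = 10 - 3 = 7)

3


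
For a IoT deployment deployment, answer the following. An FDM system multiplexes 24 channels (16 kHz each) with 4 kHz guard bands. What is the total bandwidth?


Given: 24 channels, 16 kHz each, guard = 4 kHz
Channel bandwidth = 24 * 16 = 384 kHz
Guard bands = 23 gaps * 4 kHz = 92 kHz
Total = 384 + 92 = 476 kHz

476


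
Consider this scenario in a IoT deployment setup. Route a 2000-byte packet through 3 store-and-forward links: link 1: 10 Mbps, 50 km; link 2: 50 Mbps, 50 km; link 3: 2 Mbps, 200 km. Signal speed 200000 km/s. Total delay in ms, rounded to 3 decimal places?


Packet = 2000 bytes = 16000 bits. Store-and-forward: sum (t_trans + t_prop) per link.
Link 1: t_trans = 16000/(10*10^6) s = 1.6000 ms; t_prop = 50/200000 s = 0.2500 ms; subtotal = 1.8500 ms
Link 2: t_trans = 16000/(50*10^6) s = 0.3200 ms; t_prop = 50/200000 s = 0.2500 ms; subtotal = 0.5700 ms
Link 3: t_trans = 16000/(2*10^6) s = 8.0000 ms; t_prop = 200/200000 s = 1.0000 ms; subtotal = 9.0000 ms
End-to-end = 1.8500 + 0.5700 + 9.0000 = 11.4200 ms -> 11.420 ms (3 dp)

11.420


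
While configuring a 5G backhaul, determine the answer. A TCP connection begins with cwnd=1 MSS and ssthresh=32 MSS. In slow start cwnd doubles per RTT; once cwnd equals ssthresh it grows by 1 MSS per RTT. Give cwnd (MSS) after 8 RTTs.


RTT 0: cwnd = 1 MSS (initial)
RTT 1: cwnd = 2 MSS (slow start, doubled)
RTT 2: cwnd = 4 MSS (slow start, doubled)
RTT 3: cwnd = 8 MSS (slow start, doubled)
RTT 4: cwnd = 16 MSS (slow start, doubled)
RTT 5: cwnd = 32 MSS (slow start, doubled)
RTT 6: cwnd = 33 MSS (congestion avoidance, +1)
RTT 7: cwnd = 34 MSS (congestion avoidance, +1)
RTT 8: cwnd = 35 MSS (congestion avoidance, +1)

35


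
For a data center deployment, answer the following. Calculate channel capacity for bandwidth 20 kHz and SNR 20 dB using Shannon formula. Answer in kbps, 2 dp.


Given: B = 20 kHz, SNR = 20 dB
SNR linear = 10^(20/10) = 100
1 + SNR = 101
log2(101) = 6.6582114828
C = 20 * 1000 * 6.6582114828 = 133164.2297 bps
C = 133.164230 kbps -> 133.16 kbps (2 dp)

133.16


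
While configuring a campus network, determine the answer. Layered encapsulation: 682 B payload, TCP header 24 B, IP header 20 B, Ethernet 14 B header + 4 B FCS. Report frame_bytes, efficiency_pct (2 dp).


TCP segment = 682 + 24 = 706 B
IP packet = 706 + 20 = 726 B
Ethernet frame = 726 + 14 + 4 = 744 B
Efficiency = app / frame = 682 / 744 = 0.916667 = 91.6667% -> 91.67% (2 dp)

744, 91.67


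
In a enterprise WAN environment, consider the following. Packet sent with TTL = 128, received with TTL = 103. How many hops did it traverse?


Given: initial TTL = 128, received TTL = 103
Hops = initial TTL - received TTL
Hops = 128 - 103 = 25

25


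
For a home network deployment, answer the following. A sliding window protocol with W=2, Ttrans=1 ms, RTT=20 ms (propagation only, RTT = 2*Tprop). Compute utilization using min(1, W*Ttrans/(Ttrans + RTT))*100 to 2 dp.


Given: W = 2, Ttrans = 1 ms, RTT = 20 ms (= 2 * Tprop, Tprop = 10 ms)
Cycle time = Ttrans + RTT = 1 + 20 = 21 ms (first packet sent until its ACK returns)
W * Ttrans = 2 * 1 = 2 ms of sending per cycle
W * Ttrans / (Ttrans + RTT) = 2 / 21 = 0.095238
U = min(1, 0.095238) = 0.095238
U% = 9.52%

9.52


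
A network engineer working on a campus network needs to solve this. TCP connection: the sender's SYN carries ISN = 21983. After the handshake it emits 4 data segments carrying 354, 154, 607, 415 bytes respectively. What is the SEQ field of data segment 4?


The SYN occupies sequence number ISN = 21983, so the first data byte is ISN + 1 = 21984.
SEQ of data segment i = (ISN + 1) + sum of payload sizes of segments 1..i-1.
Segment 1: SEQ = 21984, payload = 354 bytes
Segment 2: SEQ = 22338, payload = 154 bytes
Segment 3: SEQ = 22492, payload = 607 bytes
Segment 4: SEQ = 23099, payload = 415 bytes
SEQ of segment 4 = 21984 + 354 + 154 + 607 = 23099

23099


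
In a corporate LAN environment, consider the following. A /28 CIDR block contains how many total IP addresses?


Given: CIDR prefix /28
Host bits = 32 - 28 = 4
Total addresses = 2^4 = 16

16


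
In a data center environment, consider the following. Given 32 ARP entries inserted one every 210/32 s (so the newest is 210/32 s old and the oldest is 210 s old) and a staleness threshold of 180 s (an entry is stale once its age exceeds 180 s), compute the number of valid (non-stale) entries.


Ages are k * 210/32 s for k = 1..32 (spacing = 6.5625 s).
Entry k is valid iff k * 210/32 <= 180 iff k <= 32 * 180 / 210 = 27.4286
n_valid = floor(27.4286) = 27
(n_stale = 32 - 27 = 5)

27


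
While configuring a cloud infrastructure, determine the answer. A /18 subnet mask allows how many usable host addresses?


Given: subnet mask /18
Host bits = 32 - 18 = 14
Total addresses = 2^14 = 16384
Usable hosts = 16384 - 2 (network + broadcast) = 16382

16382


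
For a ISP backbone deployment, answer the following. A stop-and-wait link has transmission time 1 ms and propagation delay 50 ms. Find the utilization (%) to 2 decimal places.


Given: Ttrans = 1 ms, Tprop = 50 ms
RTT = 2 * Tprop = 2 * 50 = 100 ms
U = Ttrans / (Ttrans + RTT)
U = 1 / (1 + 100)
U = 1 / 101 = 0.009901
U% = 0.99%

0.99


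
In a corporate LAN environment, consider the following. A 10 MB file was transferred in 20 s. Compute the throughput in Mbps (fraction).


Given: file = 10 MB, time = 20 s
File in Mb = 10 * 8 = 80 Mb
Throughput = 80 / 20 Mbps
Throughput = 4 Mbps

4


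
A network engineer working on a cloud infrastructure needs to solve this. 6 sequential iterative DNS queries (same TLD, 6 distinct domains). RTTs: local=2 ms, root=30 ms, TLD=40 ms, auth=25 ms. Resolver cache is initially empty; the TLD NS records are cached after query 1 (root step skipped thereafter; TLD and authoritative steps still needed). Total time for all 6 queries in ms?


Lookup 1 (cold cache): local + root + TLD + auth = 2 + 30 + 40 + 25 = 97 ms
Lookups 2..6 (TLD NS cached -> skip root; new domain -> still ask TLD and auth): local + TLD + auth = 2 + 40 + 25 = 67 ms each
Remaining 5 lookups: 5 * 67 = 335 ms
Total = 97 + 335 = 432 ms

432


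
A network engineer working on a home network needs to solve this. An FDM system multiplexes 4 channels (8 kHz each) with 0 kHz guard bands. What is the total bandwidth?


Given: 4 channels, 8 kHz each, guard = 0 kHz
Channel bandwidth = 4 * 8 = 32 kHz
Guard bands = 3 gaps * 0 kHz = 0 kHz
Total = 32 + 0 = 32 kHz

32


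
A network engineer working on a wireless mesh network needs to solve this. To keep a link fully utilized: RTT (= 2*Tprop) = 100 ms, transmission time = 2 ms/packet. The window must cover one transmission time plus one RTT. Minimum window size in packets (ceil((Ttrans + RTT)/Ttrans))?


Given: Ttrans = 2 ms, RTT = 100 ms (= 2 * Tprop, Tprop = 50 ms)
Time until first ACK returns = Ttrans + RTT = 2 + 100 = 102 ms
Need W * Ttrans >= Ttrans + RTT  ->  W >= (Ttrans + RTT) / Ttrans
(Ttrans + RTT) / Ttrans = 102 / 2 = 51
W_min = ceil(51) = 51

51


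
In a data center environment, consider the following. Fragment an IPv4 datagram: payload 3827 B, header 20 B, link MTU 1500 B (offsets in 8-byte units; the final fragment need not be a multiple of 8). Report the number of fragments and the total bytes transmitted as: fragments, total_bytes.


Max data per non-final fragment = floor((MTU - header)/8)*8 = floor((1500 - 20)/8)*8 = floor(1480/8)*8 = 1480 B
Final fragment needs no 8-byte alignment: it can carry up to MTU - header = 1480 B
Non-final fragments needed = ceil((payload - 1480) / 1480) = ceil(2347/1480) = ceil(1.5858) = 2
Number of fragments = 2 + 1 = 3
Fragment sizes (data): 2 * 1480 B + 867 B (last, 867 <= 1480 OK)
Total bytes sent = payload + n_frags * header = 3827 + 3*20 = 3827 + 60 = 3887 B

3, 3887


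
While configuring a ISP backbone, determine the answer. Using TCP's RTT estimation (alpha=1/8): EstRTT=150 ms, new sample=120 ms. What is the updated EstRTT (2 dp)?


Given: EstRTT = 150 ms, SampleRTT = 120 ms, alpha = 1/8
New EstRTT = (1 - alpha) * EstRTT + alpha * SampleRTT
(7/8) * 150 = 131.25
(1/8) * 120 = 15
New EstRTT = 131.25 + 15 = 146.25 ms -> 146.25 ms (2 dp)

146.25


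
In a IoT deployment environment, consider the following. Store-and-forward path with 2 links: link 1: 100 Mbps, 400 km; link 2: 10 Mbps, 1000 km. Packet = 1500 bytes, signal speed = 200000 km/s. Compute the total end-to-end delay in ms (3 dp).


Packet = 1500 bytes = 12000 bits. Store-and-forward: sum (t_trans + t_prop) per link.
Link 1: t_trans = 12000/(100*10^6) s = 0.1200 ms; t_prop = 400/200000 s = 2.0000 ms; subtotal = 2.1200 ms
Link 2: t_trans = 12000/(10*10^6) s = 1.2000 ms; t_prop = 1000/200000 s = 5.0000 ms; subtotal = 6.2000 ms
End-to-end = 2.1200 + 6.2000 = 8.3200 ms -> 8.320 ms (3 dp)

8.320


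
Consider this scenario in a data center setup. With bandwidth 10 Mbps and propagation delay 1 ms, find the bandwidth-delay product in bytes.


Given: bandwidth = 10 Mbps, delay = 1 ms
BDP in bits = 10 * 10^6 * 1 / 1000
BDP in bits = 10000
BDP in bytes = 10000 / 8 = 1250

1250


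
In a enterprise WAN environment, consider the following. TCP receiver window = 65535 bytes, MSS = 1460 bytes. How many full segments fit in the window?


Given: RWND = 65535 bytes, MSS = 1460 bytes
Full segments = floor(RWND / MSS)
Full segments = floor(65535 / 1460)
Full segments = floor(44.887) = 44

44


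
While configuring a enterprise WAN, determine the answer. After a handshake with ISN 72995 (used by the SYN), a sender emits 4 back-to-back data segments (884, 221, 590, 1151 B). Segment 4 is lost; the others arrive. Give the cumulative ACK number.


SYN uses sequence number 72995; first data byte = ISN + 1 = 72996.
Segment 1: SEQ = 72996, len = 884 B, covers [72996, 73879]
Segment 2: SEQ = 73880, len = 221 B, covers [73880, 74100]
Segment 3: SEQ = 74101, len = 590 B, covers [74101, 74690]
Segment 4: SEQ = 74691, len = 1151 B, covers [74691, 75841] [LOST]
In-order data received: bytes [72996, 74690] (segments 1..3).
Segment 4 missing -> gap begins at byte 74691.
Cumulative ACK = next expected in-order byte = 72996 + 884 + 221 + 590 = 74691

74691


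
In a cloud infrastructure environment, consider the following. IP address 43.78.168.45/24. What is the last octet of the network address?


Given: IP = 43.78.168.45, prefix = /24
Subnet mask = 255.255.255.0
Last octet of IP: 45
Last octet of mask: 0
Network last octet = 45 AND 0 = 0

0


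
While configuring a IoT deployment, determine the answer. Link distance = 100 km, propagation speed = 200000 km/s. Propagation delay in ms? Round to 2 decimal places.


Given: distance = 100 km, speed = 200000 km/s
Delay = distance / speed = 100 / 200000 seconds
Delay in ms = 100 * 1000 / 200000
Delay = 0.5000 ms
Rounded to 2 dp = 0.50 ms

0.50


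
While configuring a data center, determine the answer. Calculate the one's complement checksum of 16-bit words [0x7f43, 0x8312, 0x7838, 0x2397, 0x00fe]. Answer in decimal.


Given words: [0x7f43, 0x8312, 0x7838, 0x2397, 0x00fe]
Step 1: Sum all words
Raw sum = 32579 + 33554 + 30776 + 9111 + 254 = 106274
Step 2: Fold carry: (40738 + 1) = 40739
One's complement = ~40739 & 0xFFFF = 24796

24796


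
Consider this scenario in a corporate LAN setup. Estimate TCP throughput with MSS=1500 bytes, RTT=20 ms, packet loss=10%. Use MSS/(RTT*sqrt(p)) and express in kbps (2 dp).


Given: MSS = 1500 bytes, RTT = 20 ms, loss = 10%
RTT in seconds = 20 / 1000 = 0.02
Loss rate = 10% = 0.1
sqrt(loss) = sqrt(0.1) = 0.316227766017
Throughput (bytes/s) = 1500 / (0.02 * 0.316227766017) = 237170.8245
Throughput (kbps) = 237170.8245 * 8 / 1000 = 1897.366596 -> 1897.37 kbps (2 dp)

1897.37


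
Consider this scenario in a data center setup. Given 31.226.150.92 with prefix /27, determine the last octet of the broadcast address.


Given: IP = 31.226.150.92, prefix = /27
Host bits = 32 - 27 = 5
Network last octet = 92 AND mask = 64
Host part size = 2^5 - 1 = 31
Broadcast last octet = 64 OR 31 = 95

95


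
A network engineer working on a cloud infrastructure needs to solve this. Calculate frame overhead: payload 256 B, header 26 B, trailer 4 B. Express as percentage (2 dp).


Given: payload = 256 B, header = 26 B, trailer = 4 B
Overhead bytes = header + trailer = 26 + 4 = 30
Total frame = payload + overhead = 256 + 30 = 286
Overhead % = 30 / 286 * 100 = 10.4895% -> 10.49% (2 dp)

10.49


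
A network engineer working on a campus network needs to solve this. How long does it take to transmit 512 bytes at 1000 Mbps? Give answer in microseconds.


Given: packet = 512 bytes, bandwidth = 1000 Mbps
Packet in bits = 512 * 8 = 4096 bits
Bandwidth = 1000 * 10^6 = 1000000000 bps
Time = 4096 / 1000000000 seconds
Time in us = 4096 * 10^6 / 1000000000 = 4.096

4.096


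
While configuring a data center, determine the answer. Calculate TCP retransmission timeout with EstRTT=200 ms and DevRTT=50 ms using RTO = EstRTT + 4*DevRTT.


Given: EstRTT = 200 ms, DevRTT = 50 ms
Timeout = EstRTT + 4 * DevRTT
4 * DevRTT = 4 * 50 = 200
Timeout = 200 + 200 = 400 ms

400


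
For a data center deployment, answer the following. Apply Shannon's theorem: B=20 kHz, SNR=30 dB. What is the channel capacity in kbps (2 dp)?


Given: B = 20 kHz, SNR = 30 dB
SNR linear = 10^(30/10) = 1000
1 + SNR = 1001
log2(1001) = 9.9672262588
C = 20 * 1000 * 9.9672262588 = 199344.5252 bps
C = 199.344525 kbps -> 199.34 kbps (2 dp)

199.34


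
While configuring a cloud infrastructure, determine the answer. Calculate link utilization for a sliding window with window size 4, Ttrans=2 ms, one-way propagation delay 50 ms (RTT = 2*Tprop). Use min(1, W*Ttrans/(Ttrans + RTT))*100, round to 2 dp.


Given: W = 4, Ttrans = 2 ms, RTT = 100 ms (= 2 * Tprop, Tprop = 50 ms)
Cycle time = Ttrans + RTT = 2 + 100 = 102 ms (first packet sent until its ACK returns)
W * Ttrans = 4 * 2 = 8 ms of sending per cycle
W * Ttrans / (Ttrans + RTT) = 8 / 102 = 0.078431
U = min(1, 0.078431) = 0.078431
U% = 7.84%

7.84


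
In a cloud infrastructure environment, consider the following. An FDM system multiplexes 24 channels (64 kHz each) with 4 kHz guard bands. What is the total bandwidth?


Given: 24 channels, 64 kHz each, guard = 4 kHz
Channel bandwidth = 24 * 64 = 1536 kHz
Guard bands = 23 gaps * 4 kHz = 92 kHz
Total = 1536 + 92 = 1628 kHz

1628


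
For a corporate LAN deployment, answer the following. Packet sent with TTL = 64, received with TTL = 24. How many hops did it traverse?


Given: initial TTL = 64, received TTL = 24
Hops = initial TTL - received TTL
Hops = 64 - 24 = 40

40


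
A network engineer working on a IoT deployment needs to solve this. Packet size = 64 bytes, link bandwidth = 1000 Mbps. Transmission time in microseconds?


Given: packet = 64 bytes, bandwidth = 1000 Mbps
Packet in bits = 64 * 8 = 512 bits
Bandwidth = 1000 * 10^6 = 1000000000 bps
Time = 512 / 1000000000 seconds
Time in us = 512 * 10^6 / 1000000000 = 0.512

0.512


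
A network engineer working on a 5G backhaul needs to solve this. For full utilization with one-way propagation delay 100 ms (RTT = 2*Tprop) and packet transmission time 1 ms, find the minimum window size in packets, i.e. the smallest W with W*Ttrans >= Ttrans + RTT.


Given: Ttrans = 1 ms, RTT = 200 ms (= 2 * Tprop, Tprop = 100 ms)
Time until first ACK returns = Ttrans + RTT = 1 + 200 = 201 ms
Need W * Ttrans >= Ttrans + RTT  ->  W >= (Ttrans + RTT) / Ttrans
(Ttrans + RTT) / Ttrans = 201 / 1 = 201
W_min = ceil(201) = 201

201


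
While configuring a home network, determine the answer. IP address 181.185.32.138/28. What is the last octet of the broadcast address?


Given: IP = 181.185.32.138, prefix = /28
Host bits = 32 - 28 = 4
Network last octet = 138 AND mask = 128
Host part size = 2^4 - 1 = 15
Broadcast last octet = 128 OR 15 = 143

143


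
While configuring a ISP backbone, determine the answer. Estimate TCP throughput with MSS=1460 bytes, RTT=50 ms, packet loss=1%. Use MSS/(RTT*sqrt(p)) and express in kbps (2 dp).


Given: MSS = 1460 bytes, RTT = 50 ms, loss = 1%
RTT in seconds = 50 / 1000 = 0.05
Loss rate = 1% = 0.01
sqrt(loss) = sqrt(0.01) = 0.1
Throughput (bytes/s) = 1460 / (0.05 * 0.1) = 292000.0000
Throughput (kbps) = 292000.0000 * 8 / 1000 = 2336.000000 -> 2336.00 kbps (2 dp)

2336.00


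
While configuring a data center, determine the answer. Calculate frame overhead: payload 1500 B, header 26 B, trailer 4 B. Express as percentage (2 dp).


Given: payload = 1500 B, header = 26 B, trailer = 4 B
Overhead bytes = header + trailer = 26 + 4 = 30
Total frame = payload + overhead = 1500 + 30 = 1530
Overhead % = 30 / 1530 * 100 = 1.9608% -> 1.96% (2 dp)

1.96


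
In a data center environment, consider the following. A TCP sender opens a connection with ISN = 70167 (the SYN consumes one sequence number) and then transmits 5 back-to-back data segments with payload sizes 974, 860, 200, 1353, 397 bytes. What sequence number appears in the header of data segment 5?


The SYN occupies sequence number ISN = 70167, so the first data byte is ISN + 1 = 70168.
SEQ of data segment i = (ISN + 1) + sum of payload sizes of segments 1..i-1.
Segment 1: SEQ = 70168, payload = 974 bytes
Segment 2: SEQ = 71142, payload = 860 bytes
Segment 3: SEQ = 72002, payload = 200 bytes
Segment 4: SEQ = 72202, payload = 1353 bytes
Segment 5: SEQ = 73555, payload = 397 bytes
SEQ of segment 5 = 70168 + 974 + 860 + 200 + 1353 = 73555

73555


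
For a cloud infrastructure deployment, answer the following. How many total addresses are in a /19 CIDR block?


Given: CIDR prefix /19
Host bits = 32 - 19 = 13
Total addresses = 2^13 = 8192

8192


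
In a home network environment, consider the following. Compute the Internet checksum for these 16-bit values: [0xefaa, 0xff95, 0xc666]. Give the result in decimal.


Given words: [0xefaa, 0xff95, 0xc666]
Step 1: Sum all words
Raw sum = 61354 + 65429 + 50790 = 177573
Step 2: Fold carry: (46501 + 2) = 46503
One's complement = ~46503 & 0xFFFF = 19032

19032


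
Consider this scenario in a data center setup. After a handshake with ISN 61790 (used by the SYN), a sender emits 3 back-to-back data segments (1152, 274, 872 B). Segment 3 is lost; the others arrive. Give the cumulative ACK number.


SYN uses sequence number 61790; first data byte = ISN + 1 = 61791.
Segment 1: SEQ = 61791, len = 1152 B, covers [61791, 62942]
Segment 2: SEQ = 62943, len = 274 B, covers [62943, 63216]
Segment 3: SEQ = 63217, len = 872 B, covers [63217, 64088] [LOST]
In-order data received: bytes [61791, 63216] (segments 1..2).
Segment 3 missing -> gap begins at byte 63217.
Cumulative ACK = next expected in-order byte = 61791 + 1152 + 274 = 63217

63217


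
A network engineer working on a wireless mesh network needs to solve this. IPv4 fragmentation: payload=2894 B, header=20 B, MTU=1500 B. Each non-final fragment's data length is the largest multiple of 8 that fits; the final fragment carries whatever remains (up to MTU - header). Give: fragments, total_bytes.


Max data per non-final fragment = floor((MTU - header)/8)*8 = floor((1500 - 20)/8)*8 = floor(1480/8)*8 = 1480 B
Final fragment needs no 8-byte alignment: it can carry up to MTU - header = 1480 B
Non-final fragments needed = ceil((payload - 1480) / 1480) = ceil(1414/1480) = ceil(0.9554) = 1
Number of fragments = 1 + 1 = 2
Fragment sizes (data): 1 * 1480 B + 1414 B (last, 1414 <= 1480 OK)
Total bytes sent = payload + n_frags * header = 2894 + 2*20 = 2894 + 40 = 2934 B

2, 2934


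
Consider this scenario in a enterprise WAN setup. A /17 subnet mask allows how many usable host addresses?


Given: subnet mask /17
Host bits = 32 - 17 = 15
Total addresses = 2^15 = 32768
Usable hosts = 32768 - 2 (network + broadcast) = 32766

32766


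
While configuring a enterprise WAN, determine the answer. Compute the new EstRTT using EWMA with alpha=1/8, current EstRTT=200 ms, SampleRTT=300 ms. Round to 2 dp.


Given: EstRTT = 200 ms, SampleRTT = 300 ms, alpha = 1/8
New EstRTT = (1 - alpha) * EstRTT + alpha * SampleRTT
(7/8) * 200 = 175
(1/8) * 300 = 37.5
New EstRTT = 175 + 37.5 = 212.5 ms -> 212.50 ms (2 dp)

212.50


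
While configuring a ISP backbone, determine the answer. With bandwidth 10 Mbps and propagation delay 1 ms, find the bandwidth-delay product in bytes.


Given: bandwidth = 10 Mbps, delay = 1 ms
BDP in bits = 10 * 10^6 * 1 / 1000
BDP in bits = 10000
BDP in bytes = 10000 / 8 = 1250

1250


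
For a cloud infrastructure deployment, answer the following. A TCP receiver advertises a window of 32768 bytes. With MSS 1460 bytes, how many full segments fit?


Given: RWND = 32768 bytes, MSS = 1460 bytes
Full segments = floor(RWND / MSS)
Full segments = floor(32768 / 1460)
Full segments = floor(22.4438) = 22

22


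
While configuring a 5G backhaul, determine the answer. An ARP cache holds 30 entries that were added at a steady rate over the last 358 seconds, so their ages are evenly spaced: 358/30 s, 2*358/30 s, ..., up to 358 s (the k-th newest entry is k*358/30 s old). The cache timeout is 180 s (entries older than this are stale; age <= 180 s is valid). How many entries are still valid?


Ages are k * 358/30 s for k = 1..30 (spacing = 11.9333 s).
Entry k is valid iff k * 358/30 <= 180 iff k <= 30 * 180 / 358 = 15.0838
n_valid = floor(15.0838) = 15
(n_stale = 30 - 15 = 15)

15


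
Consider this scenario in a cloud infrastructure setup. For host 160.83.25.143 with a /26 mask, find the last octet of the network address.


Given: IP = 160.83.25.143, prefix = /26
Subnet mask = 255.255.255.192
Last octet of IP: 143
Last octet of mask: 192
Network last octet = 143 AND 192 = 128

128


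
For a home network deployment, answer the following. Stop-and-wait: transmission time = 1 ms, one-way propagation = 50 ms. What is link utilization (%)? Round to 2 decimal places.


Given: Ttrans = 1 ms, Tprop = 50 ms
RTT = 2 * Tprop = 2 * 50 = 100 ms
U = Ttrans / (Ttrans + RTT)
U = 1 / (1 + 100)
U = 1 / 101 = 0.009901
U% = 0.99%

0.99


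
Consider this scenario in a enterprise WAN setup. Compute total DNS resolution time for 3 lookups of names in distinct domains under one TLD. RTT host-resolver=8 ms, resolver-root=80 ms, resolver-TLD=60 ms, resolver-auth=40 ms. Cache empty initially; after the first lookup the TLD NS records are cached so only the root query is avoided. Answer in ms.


Lookup 1 (cold cache): local + root + TLD + auth = 8 + 80 + 60 + 40 = 188 ms
Lookups 2..3 (TLD NS cached -> skip root; new domain -> still ask TLD and auth): local + TLD + auth = 8 + 60 + 40 = 108 ms each
Remaining 2 lookups: 2 * 108 = 216 ms
Total = 188 + 216 = 404 ms

404


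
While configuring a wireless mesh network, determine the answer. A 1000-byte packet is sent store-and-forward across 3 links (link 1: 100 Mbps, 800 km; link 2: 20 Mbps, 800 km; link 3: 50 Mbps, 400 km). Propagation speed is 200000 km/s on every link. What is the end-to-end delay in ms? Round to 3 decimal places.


Packet = 1000 bytes = 8000 bits. Store-and-forward: sum (t_trans + t_prop) per link.
Link 1: t_trans = 8000/(100*10^6) s = 0.0800 ms; t_prop = 800/200000 s = 4.0000 ms; subtotal = 4.0800 ms
Link 2: t_trans = 8000/(20*10^6) s = 0.4000 ms; t_prop = 800/200000 s = 4.0000 ms; subtotal = 4.4000 ms
Link 3: t_trans = 8000/(50*10^6) s = 0.1600 ms; t_prop = 400/200000 s = 2.0000 ms; subtotal = 2.1600 ms
End-to-end = 4.0800 + 4.4000 + 2.1600 = 10.6400 ms -> 10.640 ms (3 dp)

10.640


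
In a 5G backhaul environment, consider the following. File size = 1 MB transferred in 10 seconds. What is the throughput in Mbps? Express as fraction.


Given: file = 1 MB, time = 10 s
File in Mb = 1 * 8 = 8 Mb
Throughput = 8 / 10 Mbps
Throughput = 4/5 Mbps

4/5


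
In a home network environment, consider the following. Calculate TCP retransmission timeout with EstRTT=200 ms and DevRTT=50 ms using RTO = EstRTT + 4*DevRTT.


Given: EstRTT = 200 ms, DevRTT = 50 ms
Timeout = EstRTT + 4 * DevRTT
4 * DevRTT = 4 * 50 = 200
Timeout = 200 + 200 = 400 ms

400


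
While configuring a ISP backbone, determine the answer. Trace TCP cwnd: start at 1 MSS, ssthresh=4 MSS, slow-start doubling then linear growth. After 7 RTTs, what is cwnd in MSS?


RTT 0: cwnd = 1 MSS (initial)
RTT 1: cwnd = 2 MSS (slow start, doubled)
RTT 2: cwnd = 4 MSS (slow start, doubled)
RTT 3: cwnd = 5 MSS (congestion avoidance, +1)
RTT 4: cwnd = 6 MSS (congestion avoidance, +1)
RTT 5: cwnd = 7 MSS (congestion avoidance, +1)
RTT 6: cwnd = 8 MSS (congestion avoidance, +1)
RTT 7: cwnd = 9 MSS (congestion avoidance, +1)

9


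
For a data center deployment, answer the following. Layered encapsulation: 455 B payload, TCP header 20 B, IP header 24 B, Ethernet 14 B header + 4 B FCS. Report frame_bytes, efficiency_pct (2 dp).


TCP segment = 455 + 20 = 475 B
IP packet = 475 + 24 = 499 B
Ethernet frame = 499 + 14 + 4 = 517 B
Efficiency = app / frame = 455 / 517 = 0.880077 = 88.0077% -> 88.01% (2 dp)

517, 88.01


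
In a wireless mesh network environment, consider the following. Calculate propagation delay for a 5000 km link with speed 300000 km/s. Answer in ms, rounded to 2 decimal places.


Given: distance = 5000 km, speed = 300000 km/s
Delay = distance / speed = 5000 / 300000 seconds
Delay in ms = 5000 * 1000 / 300000
Delay = 16.6667 ms
Rounded to 2 dp = 16.67 ms

16.67


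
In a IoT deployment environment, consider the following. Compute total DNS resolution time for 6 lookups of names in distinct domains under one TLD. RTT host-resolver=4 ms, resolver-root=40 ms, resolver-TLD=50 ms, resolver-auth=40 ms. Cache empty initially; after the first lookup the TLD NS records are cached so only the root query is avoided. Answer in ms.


Lookup 1 (cold cache): local + root + TLD + auth = 4 + 40 + 50 + 40 = 134 ms
Lookups 2..6 (TLD NS cached -> skip root; new domain -> still ask TLD and auth): local + TLD + auth = 4 + 50 + 40 = 94 ms each
Remaining 5 lookups: 5 * 94 = 470 ms
Total = 134 + 470 = 604 ms

604


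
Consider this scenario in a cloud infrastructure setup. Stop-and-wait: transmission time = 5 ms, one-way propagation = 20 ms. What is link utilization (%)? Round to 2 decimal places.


Given: Ttrans = 5 ms, Tprop = 20 ms
RTT = 2 * Tprop = 2 * 20 = 40 ms
U = Ttrans / (Ttrans + RTT)
U = 5 / (5 + 40)
U = 5 / 45 = 0.111111
U% = 11.11%

11.11


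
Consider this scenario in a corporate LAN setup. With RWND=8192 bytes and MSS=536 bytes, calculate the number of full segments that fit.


Given: RWND = 8192 bytes, MSS = 536 bytes
Full segments = floor(RWND / MSS)
Full segments = floor(8192 / 536)
Full segments = floor(15.2836) = 15

15


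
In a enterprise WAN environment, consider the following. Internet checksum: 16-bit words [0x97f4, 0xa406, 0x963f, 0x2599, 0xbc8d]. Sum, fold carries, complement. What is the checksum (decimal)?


Given words: [0x97f4, 0xa406, 0x963f, 0x2599, 0xbc8d]
Step 1: Sum all words
Raw sum = 38900 + 41990 + 38463 + 9625 + 48269 = 177247
Step 2: Fold carry: (46175 + 2) = 46177
One's complement = ~46177 & 0xFFFF = 19358

19358


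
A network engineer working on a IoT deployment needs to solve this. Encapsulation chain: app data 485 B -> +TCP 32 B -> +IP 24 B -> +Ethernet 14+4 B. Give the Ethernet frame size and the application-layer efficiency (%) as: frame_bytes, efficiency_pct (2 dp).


TCP segment = 485 + 32 = 517 B
IP packet = 517 + 24 = 541 B
Ethernet frame = 541 + 14 + 4 = 559 B
Efficiency = app / frame = 485 / 559 = 0.867621 = 86.7621% -> 86.76% (2 dp)

559, 86.76


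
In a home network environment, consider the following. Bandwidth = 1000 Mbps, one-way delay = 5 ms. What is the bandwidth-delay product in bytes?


Given: bandwidth = 1000 Mbps, delay = 5 ms
BDP in bits = 1000 * 10^6 * 5 / 1000
BDP in bits = 5000000
BDP in bytes = 5000000 / 8 = 625000

625000
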